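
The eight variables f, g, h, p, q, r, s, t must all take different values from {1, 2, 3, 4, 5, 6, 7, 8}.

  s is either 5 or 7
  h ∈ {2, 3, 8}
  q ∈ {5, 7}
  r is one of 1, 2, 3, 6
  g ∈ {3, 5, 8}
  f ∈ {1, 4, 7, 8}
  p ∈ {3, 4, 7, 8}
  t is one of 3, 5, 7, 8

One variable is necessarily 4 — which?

p

Among the 8 variables, 6 fits only r (and all 8 values in {1, 2, 3, 4, 5, 6, 7, 8} must be used), so r = 6.
The 7 still-open variables together cover exactly {1, 2, 3, 4, 5, 7, 8} — 7 values for 7 variables — and 1 appears only in f's list, so f = 1.
The 6 still-open variables draw from only 6 values {2, 3, 4, 5, 7, 8}, so each is used; only h can be 2, hence h = 2.
The 5 still-open variables together cover exactly {3, 4, 5, 7, 8} — 5 values for 5 variables — and 4 appears only in p's list, so p = 4.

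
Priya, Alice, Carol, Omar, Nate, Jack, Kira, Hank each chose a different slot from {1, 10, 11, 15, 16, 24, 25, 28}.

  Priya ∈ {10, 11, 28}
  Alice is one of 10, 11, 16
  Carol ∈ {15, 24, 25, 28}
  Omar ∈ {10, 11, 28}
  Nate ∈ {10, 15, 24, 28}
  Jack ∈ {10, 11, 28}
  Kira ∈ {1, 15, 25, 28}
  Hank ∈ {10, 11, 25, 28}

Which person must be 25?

Among the 8 variables, 1 fits only Kira (and all 8 values in {1, 10, 11, 15, 16, 24, 25, 28} must be used), so Kira = 1.
The 7 still-open variables together cover exactly {10, 11, 15, 16, 24, 25, 28} — 7 values for 7 variables — and 16 appears only in Alice's list, so Alice = 16.
Priya, Omar, Jack share exactly the 3 values {10, 11, 28}; by pigeonhole those values go to them, so strike 10, 11, 28 from Carol, Nate, Hank.
So 25 goes to Hank.

Hank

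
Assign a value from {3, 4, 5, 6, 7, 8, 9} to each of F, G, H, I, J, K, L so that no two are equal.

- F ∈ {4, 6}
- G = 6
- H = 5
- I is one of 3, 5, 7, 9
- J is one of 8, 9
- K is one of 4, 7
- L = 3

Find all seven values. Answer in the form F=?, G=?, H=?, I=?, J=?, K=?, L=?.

G must be 6 (only option left). Eliminate 6 elsewhere: F.
H must be 5 (only option left). Eliminate 5 elsewhere: I.
L has just one choice, so L = 3. So I can't be 3.
That leaves F = 4. Strike 4 from K.
K's domain is down to {7}, so K = 7. Eliminate 7 elsewhere: I.
I's domain is down to {9}, so I = 9. Eliminate 9 elsewhere: J.
J must be 8 (only option left).

F=4, G=6, H=5, I=9, J=8, K=7, L=3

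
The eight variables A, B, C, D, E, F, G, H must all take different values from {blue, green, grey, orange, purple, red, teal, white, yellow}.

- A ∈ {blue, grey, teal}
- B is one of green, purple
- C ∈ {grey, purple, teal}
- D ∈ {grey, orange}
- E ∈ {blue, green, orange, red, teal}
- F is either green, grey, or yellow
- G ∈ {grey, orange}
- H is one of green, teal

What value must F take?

The 8 variables together cover exactly {blue, green, grey, orange, purple, red, teal, yellow} — 8 values for 8 variables — and red appears only in E's list, so E = red.
The 7 still-open variables together cover exactly {blue, green, grey, orange, purple, teal, yellow} — 7 values for 7 variables — and blue appears only in A's list, so A = blue.
The 6 still-open variables together cover exactly {green, grey, orange, purple, teal, yellow} — 6 values for 6 variables — and yellow appears only in F's list, so F = yellow.

yellow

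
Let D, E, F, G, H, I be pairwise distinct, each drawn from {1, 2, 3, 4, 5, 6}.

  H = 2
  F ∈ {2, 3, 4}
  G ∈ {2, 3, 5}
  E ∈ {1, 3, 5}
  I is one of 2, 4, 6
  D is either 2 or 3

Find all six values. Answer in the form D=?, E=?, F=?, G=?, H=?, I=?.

H's domain is down to {2}, so H = 2. Remove 2 from D, F, G, I.
D's domain is down to {3}, so D = 3. Strike 3 from E, F, G.
F has just one choice, so F = 4. Remove 4 from I.
G must be 5 (only option left). Eliminate 5 elsewhere: E.
I must be 6 (only option left).
That leaves E = 1.

D=3, E=1, F=4, G=5, H=2, I=6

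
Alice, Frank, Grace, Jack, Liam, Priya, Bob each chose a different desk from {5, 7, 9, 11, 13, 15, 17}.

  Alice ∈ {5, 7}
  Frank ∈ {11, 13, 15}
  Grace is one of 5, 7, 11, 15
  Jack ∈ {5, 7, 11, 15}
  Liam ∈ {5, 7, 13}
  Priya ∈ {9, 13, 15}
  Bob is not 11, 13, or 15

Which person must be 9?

The 7 variables draw from only 7 values {5, 7, 9, 11, 13, 15, 17}, so each is used; only Bob can be 17, hence Bob = 17.
The 6 still-open variables draw from only 6 values {5, 7, 9, 11, 13, 15}, so each is used; only Priya can be 9, hence Priya = 9.

Priya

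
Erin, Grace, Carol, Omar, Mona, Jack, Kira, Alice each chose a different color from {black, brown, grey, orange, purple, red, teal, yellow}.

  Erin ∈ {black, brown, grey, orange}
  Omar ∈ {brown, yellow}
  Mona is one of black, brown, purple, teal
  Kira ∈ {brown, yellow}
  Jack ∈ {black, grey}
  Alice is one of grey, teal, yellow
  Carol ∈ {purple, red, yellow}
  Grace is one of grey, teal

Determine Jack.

The 8 variables draw from only 8 values {black, brown, grey, orange, purple, red, teal, yellow}, so each is used; only Erin can be orange, hence Erin = orange.
Among the 7 still-open variables, red fits only Carol (and all 7 values in {black, brown, grey, purple, red, teal, yellow} must be used), so Carol = red.
The 6 still-open variables together cover exactly {black, brown, grey, purple, teal, yellow} — 6 values for 6 variables — and purple appears only in Mona's list, so Mona = purple.
The 5 still-open variables draw from only 5 values {black, brown, grey, teal, yellow}, so each is used; only Jack can be black, hence Jack = black.

black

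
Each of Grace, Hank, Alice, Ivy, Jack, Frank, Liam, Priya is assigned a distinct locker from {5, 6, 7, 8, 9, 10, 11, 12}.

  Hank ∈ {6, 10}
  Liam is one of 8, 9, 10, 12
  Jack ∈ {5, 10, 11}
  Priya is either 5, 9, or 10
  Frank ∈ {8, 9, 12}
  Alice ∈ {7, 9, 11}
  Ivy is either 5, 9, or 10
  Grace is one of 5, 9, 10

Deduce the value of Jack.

11

The 8 variables together cover exactly {5, 6, 7, 8, 9, 10, 11, 12} — 8 values for 8 variables — and 6 appears only in Hank's list, so Hank = 6.
The 7 still-open variables draw from only 7 values {5, 7, 8, 9, 10, 11, 12}, so each is used; only Alice can be 7, hence Alice = 7.
Among the 6 still-open variables, 11 fits only Jack (and all 6 values in {5, 8, 9, 10, 11, 12} must be used), so Jack = 11.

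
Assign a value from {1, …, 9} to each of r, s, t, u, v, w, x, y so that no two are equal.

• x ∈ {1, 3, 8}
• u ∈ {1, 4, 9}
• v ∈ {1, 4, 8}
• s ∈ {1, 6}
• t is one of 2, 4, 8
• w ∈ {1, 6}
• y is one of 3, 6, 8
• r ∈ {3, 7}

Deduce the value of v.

4

The 8 variables draw from only 8 values {1, 2, 3, 4, 6, 7, 8, 9}, so each is used; only t can be 2, hence t = 2.
The 7 still-open variables together cover exactly {1, 3, 4, 6, 7, 8, 9} — 7 values for 7 variables — and 7 appears only in r's list, so r = 7.
The 6 still-open variables draw from only 6 values {1, 3, 4, 6, 8, 9}, so each is used; only u can be 9, hence u = 9.
The 5 still-open variables draw from only 5 values {1, 3, 4, 6, 8}, so each is used; only v can be 4, hence v = 4.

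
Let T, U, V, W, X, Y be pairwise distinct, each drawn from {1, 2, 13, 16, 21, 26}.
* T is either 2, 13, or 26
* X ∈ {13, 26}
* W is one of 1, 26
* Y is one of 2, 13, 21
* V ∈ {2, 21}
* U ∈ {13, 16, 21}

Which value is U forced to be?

The 6 variables together cover exactly {1, 2, 13, 16, 21, 26} — 6 values for 6 variables — and 1 appears only in W's list, so W = 1.
The 5 still-open variables draw from only 5 values {2, 13, 16, 21, 26}, so each is used; only U can be 16, hence U = 16.

16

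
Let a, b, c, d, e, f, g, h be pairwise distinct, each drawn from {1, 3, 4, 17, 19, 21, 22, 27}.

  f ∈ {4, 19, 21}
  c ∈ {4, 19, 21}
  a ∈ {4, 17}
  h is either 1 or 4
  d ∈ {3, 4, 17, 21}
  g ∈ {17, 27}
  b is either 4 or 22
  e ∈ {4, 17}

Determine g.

27

Among the 8 variables, 1 fits only h (and all 8 values in {1, 3, 4, 17, 19, 21, 22, 27} must be used), so h = 1.
The 7 still-open variables draw from only 7 values {3, 4, 17, 19, 21, 22, 27}, so each is used; only d can be 3, hence d = 3.
The 6 still-open variables draw from only 6 values {4, 17, 19, 21, 22, 27}, so each is used; only b can be 22, hence b = 22.
Among the 5 still-open variables, 27 fits only g (and all 5 values in {4, 17, 19, 21, 27} must be used), so g = 27.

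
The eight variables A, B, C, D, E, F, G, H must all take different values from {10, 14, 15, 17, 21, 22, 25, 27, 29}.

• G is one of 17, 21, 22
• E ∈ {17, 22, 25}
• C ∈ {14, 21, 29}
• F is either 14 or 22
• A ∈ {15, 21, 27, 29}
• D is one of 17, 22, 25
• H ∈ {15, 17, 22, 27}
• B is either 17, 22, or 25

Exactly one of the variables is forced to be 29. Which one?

C

The 3 variables B, D, E are confined to {17, 22, 25}, which locks those values in; drop them from F, G, H.
F's domain is down to {14}, so F = 14. So C can't be 14.
G must be 21 (only option left). Strike 21 from A, C.
So 29 goes to C.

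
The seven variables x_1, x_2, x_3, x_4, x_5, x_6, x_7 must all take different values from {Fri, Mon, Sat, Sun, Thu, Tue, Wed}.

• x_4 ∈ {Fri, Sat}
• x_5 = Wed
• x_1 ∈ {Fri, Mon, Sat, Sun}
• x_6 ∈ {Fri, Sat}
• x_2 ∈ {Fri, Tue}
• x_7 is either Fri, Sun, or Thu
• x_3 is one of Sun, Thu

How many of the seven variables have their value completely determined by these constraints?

x_5 has just one choice, so x_5 = Wed.
The 6 still-open variables draw from only 6 values {Fri, Mon, Sat, Sun, Thu, Tue}, so each is used; only x_1 can be Mon, hence x_1 = Mon.
The 5 still-open variables together cover exactly {Fri, Sat, Sun, Thu, Tue} — 5 values for 5 variables — and Tue appears only in x_2's list, so x_2 = Tue.
x_4 and x_6 share exactly the 2 values {Fri, Sat}; by pigeonhole those values go to them, so strike Fri, Sat from x_7.
Determined: x_1=Mon, x_2=Tue, x_5=Wed. The other variables each still have more than one consistent value. That makes 3.

3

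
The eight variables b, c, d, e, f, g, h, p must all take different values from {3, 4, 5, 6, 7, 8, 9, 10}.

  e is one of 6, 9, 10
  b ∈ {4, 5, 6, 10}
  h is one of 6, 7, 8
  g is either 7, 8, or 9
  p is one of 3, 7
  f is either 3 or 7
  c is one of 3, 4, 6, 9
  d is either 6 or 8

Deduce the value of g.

The 8 variables draw from only 8 values {3, 4, 5, 6, 7, 8, 9, 10}, so each is used; only b can be 5, hence b = 5.
The 7 still-open variables draw from only 7 values {3, 4, 6, 7, 8, 9, 10}, so each is used; only c can be 4, hence c = 4.
The 6 still-open variables draw from only 6 values {3, 6, 7, 8, 9, 10}, so each is used; only e can be 10, hence e = 10.
Among the 5 still-open variables, 9 fits only g (and all 5 values in {3, 6, 7, 8, 9} must be used), so g = 9.

9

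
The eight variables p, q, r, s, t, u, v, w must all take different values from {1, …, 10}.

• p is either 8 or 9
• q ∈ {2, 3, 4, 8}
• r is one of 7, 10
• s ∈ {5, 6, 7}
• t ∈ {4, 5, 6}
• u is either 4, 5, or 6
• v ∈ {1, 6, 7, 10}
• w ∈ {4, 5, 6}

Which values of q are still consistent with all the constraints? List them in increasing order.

2, 3, 8

t, u, w between them cover only {4, 5, 6} — a naked triple. Remove those values from q, s, v.
s's domain is down to {7}, so s = 7. Strike 7 from r, v.
r must be 10 (only option left). So v can't be 10.
v must be 1 (only option left).
No further eliminations apply; q can still be any of 2, 3, 8.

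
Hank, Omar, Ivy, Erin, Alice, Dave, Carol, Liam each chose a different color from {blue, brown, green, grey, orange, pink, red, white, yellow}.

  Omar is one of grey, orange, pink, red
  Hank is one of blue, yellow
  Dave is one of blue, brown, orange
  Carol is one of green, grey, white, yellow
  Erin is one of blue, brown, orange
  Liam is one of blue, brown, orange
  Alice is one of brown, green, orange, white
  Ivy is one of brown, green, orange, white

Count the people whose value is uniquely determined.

2

Erin, Dave, Liam share exactly the 3 values {blue, brown, orange}; by pigeonhole those values go to them, so strike blue, brown, orange from Hank, Omar, Ivy, Alice.
Hank has just one choice, so Hank = yellow. Strike yellow from Carol.
Ivy and Alice share exactly the 2 values {green, white}; by pigeonhole those values go to them, so strike green, white from Carol.
Carol's domain is down to {grey}, so Carol = grey. Remove grey from Omar.
Determined: Hank=yellow, Carol=grey. The other people each still have more than one consistent value. That makes 2.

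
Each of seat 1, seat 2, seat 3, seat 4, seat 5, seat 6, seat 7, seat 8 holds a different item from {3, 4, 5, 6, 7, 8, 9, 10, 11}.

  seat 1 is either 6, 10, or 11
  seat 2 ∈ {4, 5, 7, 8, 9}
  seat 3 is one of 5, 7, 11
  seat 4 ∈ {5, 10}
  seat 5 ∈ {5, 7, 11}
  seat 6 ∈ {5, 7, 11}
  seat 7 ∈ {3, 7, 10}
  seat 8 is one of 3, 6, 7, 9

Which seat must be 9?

The 3 variables seat 3, seat 5, seat 6 are confined to {5, 7, 11}, which locks those values in; drop them from seat 1, seat 2, seat 4, seat 7, seat 8.
seat 4's domain is down to {10}, so seat 4 = 10. Remove 10 from seat 1, seat 7.
seat 7 has just one choice, so seat 7 = 3. Eliminate 3 elsewhere: seat 8.
seat 1 has just one choice, so seat 1 = 6. So seat 8 can't be 6.
So 9 goes to seat 8.

seat 8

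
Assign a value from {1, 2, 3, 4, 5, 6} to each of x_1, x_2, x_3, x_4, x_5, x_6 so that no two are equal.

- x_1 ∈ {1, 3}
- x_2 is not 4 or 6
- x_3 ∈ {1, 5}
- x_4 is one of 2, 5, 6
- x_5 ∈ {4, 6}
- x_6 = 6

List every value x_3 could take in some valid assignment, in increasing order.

x_6 has just one choice, so x_6 = 6. Remove 6 from x_4, x_5.
x_5 has just one choice, so x_5 = 4.
No further eliminations apply; x_3 can still be any of 1, 5.

1, 5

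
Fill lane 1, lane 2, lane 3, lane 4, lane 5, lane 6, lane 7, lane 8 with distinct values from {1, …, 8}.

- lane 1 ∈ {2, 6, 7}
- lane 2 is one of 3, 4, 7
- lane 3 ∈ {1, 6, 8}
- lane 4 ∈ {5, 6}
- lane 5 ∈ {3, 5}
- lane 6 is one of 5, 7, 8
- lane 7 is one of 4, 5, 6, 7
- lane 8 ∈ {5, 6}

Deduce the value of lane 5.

3

Among the 8 variables, 1 fits only lane 3 (and all 8 values in {1, 2, 3, 4, 5, 6, 7, 8} must be used), so lane 3 = 1.
Among the 7 still-open variables, 2 fits only lane 1 (and all 7 values in {2, 3, 4, 5, 6, 7, 8} must be used), so lane 1 = 2.
The 6 still-open variables draw from only 6 values {3, 4, 5, 6, 7, 8}, so each is used; only lane 6 can be 8, hence lane 6 = 8.
lane 4 and lane 8 between them cover only {5, 6} — a naked pair. Remove those values from lane 5, lane 7.
So lane 5 = 3.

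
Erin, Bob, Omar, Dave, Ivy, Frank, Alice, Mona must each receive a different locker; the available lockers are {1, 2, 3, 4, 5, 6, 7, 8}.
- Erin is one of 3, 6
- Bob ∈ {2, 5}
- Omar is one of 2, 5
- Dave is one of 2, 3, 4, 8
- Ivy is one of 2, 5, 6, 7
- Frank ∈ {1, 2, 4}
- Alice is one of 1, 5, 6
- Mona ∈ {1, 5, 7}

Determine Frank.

4

The 8 variables draw from only 8 values {1, 2, 3, 4, 5, 6, 7, 8}, so each is used; only Dave can be 8, hence Dave = 8.
The 7 still-open variables together cover exactly {1, 2, 3, 4, 5, 6, 7} — 7 values for 7 variables — and 3 appears only in Erin's list, so Erin = 3.
The 6 still-open variables draw from only 6 values {1, 2, 4, 5, 6, 7}, so each is used; only Frank can be 4, hence Frank = 4.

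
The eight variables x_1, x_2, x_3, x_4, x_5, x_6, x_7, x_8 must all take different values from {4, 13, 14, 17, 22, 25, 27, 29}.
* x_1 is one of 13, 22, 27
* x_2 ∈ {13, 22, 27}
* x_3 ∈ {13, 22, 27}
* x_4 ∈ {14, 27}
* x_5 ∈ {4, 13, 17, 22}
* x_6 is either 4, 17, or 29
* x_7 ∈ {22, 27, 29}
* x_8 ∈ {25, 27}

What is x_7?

29

The 8 variables draw from only 8 values {4, 13, 14, 17, 22, 25, 27, 29}, so each is used; only x_4 can be 14, hence x_4 = 14.
The 7 still-open variables together cover exactly {4, 13, 17, 22, 25, 27, 29} — 7 values for 7 variables — and 25 appears only in x_8's list, so x_8 = 25.
x_1, x_2, x_3 share exactly the 3 values {13, 22, 27}; by pigeonhole those values go to them, so strike 13, 22, 27 from x_5, x_7.
So x_7 = 29.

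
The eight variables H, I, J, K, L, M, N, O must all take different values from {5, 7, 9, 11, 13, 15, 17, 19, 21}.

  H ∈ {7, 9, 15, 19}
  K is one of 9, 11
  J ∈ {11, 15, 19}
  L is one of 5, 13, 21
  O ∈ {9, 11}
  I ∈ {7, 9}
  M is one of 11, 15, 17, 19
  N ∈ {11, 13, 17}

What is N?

The 2 variables K and O are confined to {9, 11}, which locks those values in; drop them from H, I, J, M, N.
I must be 7 (only option left). So H can't be 7.
The 2 variables H and J are confined to {15, 19}, which locks those values in; drop them from M.
That leaves M = 17. Remove 17 from N.
So N = 13.

13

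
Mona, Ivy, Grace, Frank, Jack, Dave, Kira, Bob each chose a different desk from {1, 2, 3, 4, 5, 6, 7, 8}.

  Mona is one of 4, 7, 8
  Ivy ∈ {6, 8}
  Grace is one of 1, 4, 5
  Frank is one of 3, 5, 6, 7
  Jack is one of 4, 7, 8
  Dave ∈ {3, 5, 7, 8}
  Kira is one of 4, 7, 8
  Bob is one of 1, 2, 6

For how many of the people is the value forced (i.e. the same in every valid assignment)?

The 8 variables together cover exactly {1, 2, 3, 4, 5, 6, 7, 8} — 8 values for 8 variables — and 2 appears only in Bob's list, so Bob = 2.
The 7 still-open variables draw from only 7 values {1, 3, 4, 5, 6, 7, 8}, so each is used; only Grace can be 1, hence Grace = 1.
The 3 variables Mona, Jack, Kira are confined to {4, 7, 8}, which locks those values in; drop them from Ivy, Frank, Dave.
Ivy's domain is down to {6}, so Ivy = 6. Eliminate 6 elsewhere: Frank.
Determined: Ivy=6, Grace=1, Bob=2. The other people each still have more than one consistent value. That makes 3.

3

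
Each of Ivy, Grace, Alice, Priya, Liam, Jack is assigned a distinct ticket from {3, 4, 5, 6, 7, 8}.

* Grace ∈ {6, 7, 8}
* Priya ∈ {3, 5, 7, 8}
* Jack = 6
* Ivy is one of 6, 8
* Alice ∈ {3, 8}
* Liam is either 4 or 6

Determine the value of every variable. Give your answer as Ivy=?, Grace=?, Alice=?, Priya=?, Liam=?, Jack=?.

Ivy=8, Grace=7, Alice=3, Priya=5, Liam=4, Jack=6

Jack has just one choice, so Jack = 6. Eliminate 6 elsewhere: Ivy, Grace, Liam.
Ivy's domain is down to {8}, so Ivy = 8. Eliminate 8 elsewhere: Grace, Alice, Priya.
That leaves Grace = 7. Eliminate 7 elsewhere: Priya.
Alice must be 3 (only option left). Eliminate 3 elsewhere: Priya.
Priya must be 5 (only option left).
Liam must be 4 (only option left).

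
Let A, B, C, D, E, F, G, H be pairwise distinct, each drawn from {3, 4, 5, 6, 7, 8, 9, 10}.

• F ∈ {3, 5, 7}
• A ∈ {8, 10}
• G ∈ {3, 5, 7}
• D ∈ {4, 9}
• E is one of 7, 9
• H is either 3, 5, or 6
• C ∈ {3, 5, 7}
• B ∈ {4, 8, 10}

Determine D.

4

Among the 8 variables, 6 fits only H (and all 8 values in {3, 4, 5, 6, 7, 8, 9, 10} must be used), so H = 6.
C, F, G share exactly the 3 values {3, 5, 7}; by pigeonhole those values go to them, so strike 3, 5, 7 from E.
E's domain is down to {9}, so E = 9. Eliminate 9 elsewhere: D.
So D = 4.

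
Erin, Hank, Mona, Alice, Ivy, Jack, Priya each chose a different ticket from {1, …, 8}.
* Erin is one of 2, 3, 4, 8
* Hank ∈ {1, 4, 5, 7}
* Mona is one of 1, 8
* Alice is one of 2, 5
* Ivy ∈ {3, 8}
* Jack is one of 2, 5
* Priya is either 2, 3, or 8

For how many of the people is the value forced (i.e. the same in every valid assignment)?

The 7 variables draw from only 7 values {1, 2, 3, 4, 5, 7, 8}, so each is used; only Hank can be 7, hence Hank = 7.
Among the 6 still-open variables, 1 fits only Mona (and all 6 values in {1, 2, 3, 4, 5, 8} must be used), so Mona = 1.
The 5 still-open variables draw from only 5 values {2, 3, 4, 5, 8}, so each is used; only Erin can be 4, hence Erin = 4.
Alice and Jack between them cover only {2, 5} — a naked pair. Remove those values from Priya.
Determined: Erin=4, Hank=7, Mona=1. The other people each still have more than one consistent value. That makes 3.

3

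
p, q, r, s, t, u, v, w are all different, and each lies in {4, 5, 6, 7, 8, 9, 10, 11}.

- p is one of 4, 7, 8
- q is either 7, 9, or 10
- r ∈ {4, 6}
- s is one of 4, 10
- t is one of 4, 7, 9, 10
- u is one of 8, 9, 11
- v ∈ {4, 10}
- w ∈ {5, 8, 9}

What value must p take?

8

Among the 8 variables, 5 fits only w (and all 8 values in {4, 5, 6, 7, 8, 9, 10, 11} must be used), so w = 5.
The 7 still-open variables draw from only 7 values {4, 6, 7, 8, 9, 10, 11}, so each is used; only r can be 6, hence r = 6.
Among the 6 still-open variables, 11 fits only u (and all 6 values in {4, 7, 8, 9, 10, 11} must be used), so u = 11.
Among the 5 still-open variables, 8 fits only p (and all 5 values in {4, 7, 8, 9, 10} must be used), so p = 8.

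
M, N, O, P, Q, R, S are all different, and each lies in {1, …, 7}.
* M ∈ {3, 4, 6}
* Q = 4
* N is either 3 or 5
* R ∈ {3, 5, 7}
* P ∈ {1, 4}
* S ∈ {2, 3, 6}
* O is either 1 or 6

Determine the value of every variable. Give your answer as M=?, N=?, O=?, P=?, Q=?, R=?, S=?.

Q has just one choice, so Q = 4. So M, P can't be 4.
P must be 1 (only option left). Remove 1 from O.
O has just one choice, so O = 6. So M, S can't be 6.
M's domain is down to {3}, so M = 3. Strike 3 from N, R, S.
N must be 5 (only option left). Eliminate 5 elsewhere: R.
R's domain is down to {7}, so R = 7.
S's domain is down to {2}, so S = 2.

M=3, N=5, O=6, P=1, Q=4, R=7, S=2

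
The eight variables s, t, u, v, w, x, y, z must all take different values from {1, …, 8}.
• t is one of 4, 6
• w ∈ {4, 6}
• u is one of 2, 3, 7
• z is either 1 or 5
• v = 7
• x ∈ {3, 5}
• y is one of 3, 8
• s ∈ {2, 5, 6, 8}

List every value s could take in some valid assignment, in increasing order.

2, 5, 8

v's domain is down to {7}, so v = 7. Strike 7 from u.
The 7 still-open variables together cover exactly {1, 2, 3, 4, 5, 6, 8} — 7 values for 7 variables — and 1 appears only in z's list, so z = 1.
t and w share exactly the 2 values {4, 6}; by pigeonhole those values go to them, so strike 4, 6 from s.
No further eliminations apply; s can still be any of 2, 5, 8.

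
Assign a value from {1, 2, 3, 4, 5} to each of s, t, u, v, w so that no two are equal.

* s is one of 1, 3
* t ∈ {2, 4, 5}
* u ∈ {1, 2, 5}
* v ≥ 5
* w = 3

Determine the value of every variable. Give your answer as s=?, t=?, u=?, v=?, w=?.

v has just one choice, so v = 5. Remove 5 from t, u.
w must be 3 (only option left). So s can't be 3.
s's domain is down to {1}, so s = 1. Strike 1 from u.
That leaves u = 2. Eliminate 2 elsewhere: t.
t has just one choice, so t = 4.

s=1, t=4, u=2, v=5, w=3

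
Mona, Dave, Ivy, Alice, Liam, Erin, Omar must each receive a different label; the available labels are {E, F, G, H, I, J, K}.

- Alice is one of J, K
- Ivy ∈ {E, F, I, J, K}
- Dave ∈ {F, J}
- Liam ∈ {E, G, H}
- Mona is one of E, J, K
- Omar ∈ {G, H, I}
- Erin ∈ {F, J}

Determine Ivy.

I

Dave and Erin between them cover only {F, J} — a naked pair. Remove those values from Mona, Ivy, Alice.
That leaves Alice = K. So Mona, Ivy can't be K.
Mona's domain is down to {E}, so Mona = E. So Ivy, Liam can't be E.
So Ivy = I.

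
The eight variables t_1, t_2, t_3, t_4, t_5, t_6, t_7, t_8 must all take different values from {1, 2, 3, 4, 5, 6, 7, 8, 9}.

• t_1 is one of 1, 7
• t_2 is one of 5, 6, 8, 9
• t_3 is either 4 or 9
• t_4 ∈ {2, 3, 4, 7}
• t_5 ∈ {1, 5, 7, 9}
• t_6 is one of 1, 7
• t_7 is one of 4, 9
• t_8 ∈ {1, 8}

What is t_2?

t_1 and t_6 between them cover only {1, 7} — a naked pair. Remove those values from t_4, t_5, t_8.
t_8's domain is down to {8}, so t_8 = 8. So t_2 can't be 8.
t_3 and t_7 between them cover only {4, 9} — a naked pair. Remove those values from t_2, t_4, t_5.
That leaves t_5 = 5. Remove 5 from t_2.
So t_2 = 6.

6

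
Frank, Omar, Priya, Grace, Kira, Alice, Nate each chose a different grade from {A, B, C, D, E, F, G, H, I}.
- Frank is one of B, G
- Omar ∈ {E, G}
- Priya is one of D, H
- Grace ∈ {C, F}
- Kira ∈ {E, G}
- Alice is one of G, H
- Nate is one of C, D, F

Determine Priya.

D

The 7 variables together cover exactly {B, C, D, E, F, G, H} — 7 values for 7 variables — and B appears only in Frank's list, so Frank = B.
The 2 variables Omar and Kira are confined to {E, G}, which locks those values in; drop them from Alice.
That leaves Alice = H. Remove H from Priya.
So Priya = D.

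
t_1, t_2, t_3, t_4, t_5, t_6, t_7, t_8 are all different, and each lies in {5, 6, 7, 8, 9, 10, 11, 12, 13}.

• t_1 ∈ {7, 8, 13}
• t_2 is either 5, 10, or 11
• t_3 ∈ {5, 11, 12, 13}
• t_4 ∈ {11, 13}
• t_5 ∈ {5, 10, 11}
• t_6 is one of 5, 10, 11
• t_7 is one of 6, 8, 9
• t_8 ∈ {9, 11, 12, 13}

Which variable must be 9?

t_2, t_5, t_6 between them cover only {5, 10, 11} — a naked triple. Remove those values from t_3, t_4, t_8.
t_4's domain is down to {13}, so t_4 = 13. Strike 13 from t_1, t_3, t_8.
t_3 must be 12 (only option left). So t_8 can't be 12.
So 9 goes to t_8.

t_8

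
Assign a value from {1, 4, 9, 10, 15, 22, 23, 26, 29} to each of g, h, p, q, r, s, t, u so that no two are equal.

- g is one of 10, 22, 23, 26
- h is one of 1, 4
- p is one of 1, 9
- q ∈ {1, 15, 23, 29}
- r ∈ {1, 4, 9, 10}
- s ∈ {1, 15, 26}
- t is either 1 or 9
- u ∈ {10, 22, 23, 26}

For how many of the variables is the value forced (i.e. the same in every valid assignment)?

p and t share exactly the 2 values {1, 9}; by pigeonhole those values go to them, so strike 1, 9 from h, q, r, s.
h has just one choice, so h = 4. Eliminate 4 elsewhere: r.
r must be 10 (only option left). Remove 10 from g, u.
Determined: h=4, r=10. The other variables each still have more than one consistent value. That makes 2.

2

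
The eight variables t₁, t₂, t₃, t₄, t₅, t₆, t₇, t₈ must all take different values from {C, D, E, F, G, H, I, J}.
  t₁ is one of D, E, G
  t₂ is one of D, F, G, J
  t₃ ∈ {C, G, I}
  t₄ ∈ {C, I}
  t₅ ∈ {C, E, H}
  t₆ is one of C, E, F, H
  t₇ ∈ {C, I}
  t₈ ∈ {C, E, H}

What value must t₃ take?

G

The 8 variables draw from only 8 values {C, D, E, F, G, H, I, J}, so each is used; only t₂ can be J, hence t₂ = J.
Among the 7 still-open variables, D fits only t₁ (and all 7 values in {C, D, E, F, G, H, I} must be used), so t₁ = D.
The 6 still-open variables draw from only 6 values {C, E, F, G, H, I}, so each is used; only t₆ can be F, hence t₆ = F.
Among the 5 still-open variables, G fits only t₃ (and all 5 values in {C, E, G, H, I} must be used), so t₃ = G.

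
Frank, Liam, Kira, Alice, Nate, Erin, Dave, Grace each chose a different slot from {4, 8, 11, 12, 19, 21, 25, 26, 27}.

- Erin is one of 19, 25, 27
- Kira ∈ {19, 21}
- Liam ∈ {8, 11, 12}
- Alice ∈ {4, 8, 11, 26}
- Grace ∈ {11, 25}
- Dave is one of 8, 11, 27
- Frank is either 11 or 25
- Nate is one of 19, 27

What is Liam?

Frank and Grace between them cover only {11, 25} — a naked pair. Remove those values from Liam, Alice, Erin, Dave.
The 2 variables Nate and Erin are confined to {19, 27}, which locks those values in; drop them from Kira, Dave.
Kira has just one choice, so Kira = 21.
Dave's domain is down to {8}, so Dave = 8. Eliminate 8 elsewhere: Liam, Alice.
So Liam = 12.

12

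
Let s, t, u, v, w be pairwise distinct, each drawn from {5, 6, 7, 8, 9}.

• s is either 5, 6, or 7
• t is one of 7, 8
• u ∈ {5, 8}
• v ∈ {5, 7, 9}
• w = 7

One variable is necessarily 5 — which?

w must be 7 (only option left). Strike 7 from s, t, v.
t has just one choice, so t = 8. Strike 8 from u.
So 5 goes to u.

u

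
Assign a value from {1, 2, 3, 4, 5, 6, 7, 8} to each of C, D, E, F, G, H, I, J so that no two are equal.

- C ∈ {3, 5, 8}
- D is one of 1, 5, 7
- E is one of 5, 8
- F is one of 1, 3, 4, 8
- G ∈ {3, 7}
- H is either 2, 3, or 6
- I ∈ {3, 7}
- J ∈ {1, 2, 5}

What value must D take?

Among the 8 variables, 4 fits only F (and all 8 values in {1, 2, 3, 4, 5, 6, 7, 8} must be used), so F = 4.
Among the 7 still-open variables, 6 fits only H (and all 7 values in {1, 2, 3, 5, 6, 7, 8} must be used), so H = 6.
The 6 still-open variables draw from only 6 values {1, 2, 3, 5, 7, 8}, so each is used; only J can be 2, hence J = 2.
Among the 5 still-open variables, 1 fits only D (and all 5 values in {1, 3, 5, 7, 8} must be used), so D = 1.

1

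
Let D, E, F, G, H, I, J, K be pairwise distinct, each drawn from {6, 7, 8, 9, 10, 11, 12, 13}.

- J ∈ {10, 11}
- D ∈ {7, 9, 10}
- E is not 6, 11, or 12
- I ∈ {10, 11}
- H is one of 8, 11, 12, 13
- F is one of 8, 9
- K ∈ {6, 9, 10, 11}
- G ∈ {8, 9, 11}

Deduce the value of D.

The 8 variables together cover exactly {6, 7, 8, 9, 10, 11, 12, 13} — 8 values for 8 variables — and 6 appears only in K's list, so K = 6.
The 7 still-open variables together cover exactly {7, 8, 9, 10, 11, 12, 13} — 7 values for 7 variables — and 12 appears only in H's list, so H = 12.
Among the 6 still-open variables, 13 fits only E (and all 6 values in {7, 8, 9, 10, 11, 13} must be used), so E = 13.
The 5 still-open variables draw from only 5 values {7, 8, 9, 10, 11}, so each is used; only D can be 7, hence D = 7.

7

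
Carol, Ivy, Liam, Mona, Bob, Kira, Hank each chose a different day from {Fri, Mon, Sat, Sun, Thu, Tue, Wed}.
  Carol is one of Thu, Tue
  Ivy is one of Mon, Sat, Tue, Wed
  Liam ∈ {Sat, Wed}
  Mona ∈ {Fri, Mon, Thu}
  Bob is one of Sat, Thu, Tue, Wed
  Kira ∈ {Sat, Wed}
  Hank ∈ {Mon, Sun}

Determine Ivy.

Among the 7 variables, Fri fits only Mona (and all 7 values in {Fri, Mon, Sat, Sun, Thu, Tue, Wed} must be used), so Mona = Fri.
Among the 6 still-open variables, Sun fits only Hank (and all 6 values in {Mon, Sat, Sun, Thu, Tue, Wed} must be used), so Hank = Sun.
Among the 5 still-open variables, Mon fits only Ivy (and all 5 values in {Mon, Sat, Thu, Tue, Wed} must be used), so Ivy = Mon.

Mon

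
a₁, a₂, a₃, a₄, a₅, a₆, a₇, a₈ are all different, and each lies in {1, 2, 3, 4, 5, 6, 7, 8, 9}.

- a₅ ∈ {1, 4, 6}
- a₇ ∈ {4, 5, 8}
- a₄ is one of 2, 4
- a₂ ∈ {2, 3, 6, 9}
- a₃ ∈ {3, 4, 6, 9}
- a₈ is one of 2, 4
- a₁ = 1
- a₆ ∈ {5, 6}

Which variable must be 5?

a₆

a₁ has just one choice, so a₁ = 1. Strike 1 from a₅.
The 7 still-open variables together cover exactly {2, 3, 4, 5, 6, 8, 9} — 7 values for 7 variables — and 8 appears only in a₇'s list, so a₇ = 8.
The 6 still-open variables draw from only 6 values {2, 3, 4, 5, 6, 9}, so each is used; only a₆ can be 5, hence a₆ = 5.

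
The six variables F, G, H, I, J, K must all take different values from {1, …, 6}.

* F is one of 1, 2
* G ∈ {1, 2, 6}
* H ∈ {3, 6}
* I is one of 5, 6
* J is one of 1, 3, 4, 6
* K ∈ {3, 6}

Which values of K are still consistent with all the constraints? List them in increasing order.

The 6 variables together cover exactly {1, 2, 3, 4, 5, 6} — 6 values for 6 variables — and 4 appears only in J's list, so J = 4.
The 5 still-open variables together cover exactly {1, 2, 3, 5, 6} — 5 values for 5 variables — and 5 appears only in I's list, so I = 5.
H and K share exactly the 2 values {3, 6}; by pigeonhole those values go to them, so strike 3, 6 from G.
No further eliminations apply; K can still be any of 3, 6.

3, 6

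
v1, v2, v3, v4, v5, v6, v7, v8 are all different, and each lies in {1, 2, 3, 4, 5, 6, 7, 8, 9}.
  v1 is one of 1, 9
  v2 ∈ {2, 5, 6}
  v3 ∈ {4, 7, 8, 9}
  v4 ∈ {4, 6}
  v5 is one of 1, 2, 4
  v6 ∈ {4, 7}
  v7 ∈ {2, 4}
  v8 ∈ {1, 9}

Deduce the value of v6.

The 8 variables together cover exactly {1, 2, 4, 5, 6, 7, 8, 9} — 8 values for 8 variables — and 5 appears only in v2's list, so v2 = 5.
The 7 still-open variables draw from only 7 values {1, 2, 4, 6, 7, 8, 9}, so each is used; only v4 can be 6, hence v4 = 6.
The 6 still-open variables draw from only 6 values {1, 2, 4, 7, 8, 9}, so each is used; only v3 can be 8, hence v3 = 8.
The 5 still-open variables draw from only 5 values {1, 2, 4, 7, 9}, so each is used; only v6 can be 7, hence v6 = 7.

7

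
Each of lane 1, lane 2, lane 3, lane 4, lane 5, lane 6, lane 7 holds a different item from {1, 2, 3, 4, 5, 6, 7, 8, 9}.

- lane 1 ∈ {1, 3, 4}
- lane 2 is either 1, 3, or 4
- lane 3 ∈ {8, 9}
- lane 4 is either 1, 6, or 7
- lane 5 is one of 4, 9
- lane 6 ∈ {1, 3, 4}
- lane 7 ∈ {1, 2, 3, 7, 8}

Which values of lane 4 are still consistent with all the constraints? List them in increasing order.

lane 1, lane 2, lane 6 share exactly the 3 values {1, 3, 4}; by pigeonhole those values go to them, so strike 1, 3, 4 from lane 4, lane 5, lane 7.
lane 5 has just one choice, so lane 5 = 9. So lane 3 can't be 9.
That leaves lane 3 = 8. Remove 8 from lane 7.
No further eliminations apply; lane 4 can still be any of 6, 7.

6, 7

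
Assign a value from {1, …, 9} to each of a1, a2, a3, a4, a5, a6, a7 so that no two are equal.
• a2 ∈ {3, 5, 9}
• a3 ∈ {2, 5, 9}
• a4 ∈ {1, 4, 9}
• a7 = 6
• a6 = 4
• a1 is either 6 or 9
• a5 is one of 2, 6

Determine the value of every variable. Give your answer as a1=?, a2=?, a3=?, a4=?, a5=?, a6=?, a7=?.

a6's domain is down to {4}, so a6 = 4. So a4 can't be 4.
a7's domain is down to {6}, so a7 = 6. Remove 6 from a1, a5.
That leaves a1 = 9. So a2, a3, a4 can't be 9.
a4's domain is down to {1}, so a4 = 1.
a5 must be 2 (only option left). Strike 2 from a3.
a3's domain is down to {5}, so a3 = 5. Remove 5 from a2.
That leaves a2 = 3.

a1=9, a2=3, a3=5, a4=1, a5=2, a6=4, a7=6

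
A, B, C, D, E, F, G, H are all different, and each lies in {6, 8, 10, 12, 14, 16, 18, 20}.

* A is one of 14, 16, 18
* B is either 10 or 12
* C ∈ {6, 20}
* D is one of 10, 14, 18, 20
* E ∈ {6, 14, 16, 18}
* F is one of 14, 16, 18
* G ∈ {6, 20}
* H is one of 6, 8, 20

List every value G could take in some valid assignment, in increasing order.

6, 20

The 8 variables together cover exactly {6, 8, 10, 12, 14, 16, 18, 20} — 8 values for 8 variables — and 8 appears only in H's list, so H = 8.
The 7 still-open variables draw from only 7 values {6, 10, 12, 14, 16, 18, 20}, so each is used; only B can be 12, hence B = 12.
Among the 6 still-open variables, 10 fits only D (and all 6 values in {6, 10, 14, 16, 18, 20} must be used), so D = 10.
C and G share exactly the 2 values {6, 20}; by pigeonhole those values go to them, so strike 6, 20 from E.
No further eliminations apply; G can still be any of 6, 20.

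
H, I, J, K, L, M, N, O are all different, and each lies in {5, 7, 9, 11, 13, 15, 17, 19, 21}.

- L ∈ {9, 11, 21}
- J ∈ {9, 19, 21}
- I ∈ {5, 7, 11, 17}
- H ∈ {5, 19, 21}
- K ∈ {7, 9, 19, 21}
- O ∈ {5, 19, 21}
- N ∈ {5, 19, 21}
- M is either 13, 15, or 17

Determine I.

H, N, O share exactly the 3 values {5, 19, 21}; by pigeonhole those values go to them, so strike 5, 19, 21 from I, J, K, L.
J has just one choice, so J = 9. So K, L can't be 9.
That leaves K = 7. Eliminate 7 elsewhere: I.
L has just one choice, so L = 11. Remove 11 from I.
So I = 17.

17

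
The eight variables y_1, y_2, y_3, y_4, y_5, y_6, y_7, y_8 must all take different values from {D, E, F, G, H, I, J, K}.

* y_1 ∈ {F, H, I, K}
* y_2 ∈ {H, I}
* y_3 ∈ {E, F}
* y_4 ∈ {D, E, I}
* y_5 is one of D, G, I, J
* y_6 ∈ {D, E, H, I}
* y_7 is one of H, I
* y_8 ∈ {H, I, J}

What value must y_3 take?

F

Among the 8 variables, G fits only y_5 (and all 8 values in {D, E, F, G, H, I, J, K} must be used), so y_5 = G.
The 7 still-open variables draw from only 7 values {D, E, F, H, I, J, K}, so each is used; only y_8 can be J, hence y_8 = J.
The 6 still-open variables together cover exactly {D, E, F, H, I, K} — 6 values for 6 variables — and K appears only in y_1's list, so y_1 = K.
Among the 5 still-open variables, F fits only y_3 (and all 5 values in {D, E, F, H, I} must be used), so y_3 = F.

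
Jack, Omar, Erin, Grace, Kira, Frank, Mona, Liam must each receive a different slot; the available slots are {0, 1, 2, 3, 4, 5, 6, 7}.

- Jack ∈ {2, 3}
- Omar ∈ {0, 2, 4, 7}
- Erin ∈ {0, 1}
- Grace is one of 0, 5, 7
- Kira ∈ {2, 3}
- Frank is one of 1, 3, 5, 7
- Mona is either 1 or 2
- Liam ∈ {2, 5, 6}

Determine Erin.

0

The 8 variables together cover exactly {0, 1, 2, 3, 4, 5, 6, 7} — 8 values for 8 variables — and 4 appears only in Omar's list, so Omar = 4.
The 7 still-open variables together cover exactly {0, 1, 2, 3, 5, 6, 7} — 7 values for 7 variables — and 6 appears only in Liam's list, so Liam = 6.
Jack and Kira between them cover only {2, 3} — a naked pair. Remove those values from Frank, Mona.
That leaves Mona = 1. Strike 1 from Erin, Frank.
So Erin = 0.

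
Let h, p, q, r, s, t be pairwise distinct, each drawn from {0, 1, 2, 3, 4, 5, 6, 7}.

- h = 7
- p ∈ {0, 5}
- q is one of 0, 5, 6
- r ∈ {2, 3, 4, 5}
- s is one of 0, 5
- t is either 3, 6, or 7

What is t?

3

h must be 7 (only option left). Strike 7 from t.
p and s between them cover only {0, 5} — a naked pair. Remove those values from q, r.
q has just one choice, so q = 6. Strike 6 from t.
So t = 3.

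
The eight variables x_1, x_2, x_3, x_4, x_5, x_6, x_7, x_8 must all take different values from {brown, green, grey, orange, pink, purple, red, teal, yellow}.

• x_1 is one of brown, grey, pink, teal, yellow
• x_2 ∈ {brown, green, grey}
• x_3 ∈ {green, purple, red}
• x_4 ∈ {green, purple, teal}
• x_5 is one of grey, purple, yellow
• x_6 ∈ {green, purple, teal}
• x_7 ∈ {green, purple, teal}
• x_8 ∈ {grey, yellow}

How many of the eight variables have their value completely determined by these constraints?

The 8 variables draw from only 8 values {brown, green, grey, pink, purple, red, teal, yellow}, so each is used; only x_1 can be pink, hence x_1 = pink.
The 7 still-open variables together cover exactly {brown, green, grey, purple, red, teal, yellow} — 7 values for 7 variables — and brown appears only in x_2's list, so x_2 = brown.
The 6 still-open variables together cover exactly {green, grey, purple, red, teal, yellow} — 6 values for 6 variables — and red appears only in x_3's list, so x_3 = red.
x_4, x_6, x_7 between them cover only {green, purple, teal} — a naked triple. Remove those values from x_5.
Determined: x_1=pink, x_2=brown, x_3=red. The other variables each still have more than one consistent value. That makes 3.

3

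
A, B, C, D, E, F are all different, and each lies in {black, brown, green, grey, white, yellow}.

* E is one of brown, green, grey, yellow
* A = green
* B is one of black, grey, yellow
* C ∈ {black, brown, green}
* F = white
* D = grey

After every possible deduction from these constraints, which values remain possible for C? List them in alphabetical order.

black, brown

A has just one choice, so A = green. Strike green from C, E.
D's domain is down to {grey}, so D = grey. Strike grey from B, E.
F's domain is down to {white}, so F = white.
No further eliminations apply; C can still be any of black, brown.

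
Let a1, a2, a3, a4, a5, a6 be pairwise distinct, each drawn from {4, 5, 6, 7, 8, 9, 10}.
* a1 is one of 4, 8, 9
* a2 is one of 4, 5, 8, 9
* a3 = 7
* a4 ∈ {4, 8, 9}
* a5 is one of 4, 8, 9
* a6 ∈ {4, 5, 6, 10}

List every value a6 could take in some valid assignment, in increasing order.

6, 10

a3 must be 7 (only option left).
a1, a4, a5 between them cover only {4, 8, 9} — a naked triple. Remove those values from a2, a6.
a2's domain is down to {5}, so a2 = 5. Remove 5 from a6.
No further eliminations apply; a6 can still be any of 6, 10.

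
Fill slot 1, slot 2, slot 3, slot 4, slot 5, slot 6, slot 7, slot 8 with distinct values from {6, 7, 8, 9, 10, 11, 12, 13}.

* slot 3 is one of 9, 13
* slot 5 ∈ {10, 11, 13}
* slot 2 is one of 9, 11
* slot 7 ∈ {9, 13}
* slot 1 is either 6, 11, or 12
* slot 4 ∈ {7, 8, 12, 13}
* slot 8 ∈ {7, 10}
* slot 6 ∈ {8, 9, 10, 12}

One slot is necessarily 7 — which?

The 8 variables together cover exactly {6, 7, 8, 9, 10, 11, 12, 13} — 8 values for 8 variables — and 6 appears only in slot 1's list, so slot 1 = 6.
slot 3 and slot 7 share exactly the 2 values {9, 13}; by pigeonhole those values go to them, so strike 9, 13 from slot 2, slot 4, slot 5, slot 6.
slot 2's domain is down to {11}, so slot 2 = 11. Remove 11 from slot 5.
slot 5's domain is down to {10}, so slot 5 = 10. So slot 6, slot 8 can't be 10.
So 7 goes to slot 8.

slot 8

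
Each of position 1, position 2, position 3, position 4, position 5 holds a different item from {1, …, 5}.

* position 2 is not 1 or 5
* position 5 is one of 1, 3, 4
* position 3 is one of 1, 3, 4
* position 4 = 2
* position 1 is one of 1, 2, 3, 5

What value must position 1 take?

5

position 4's domain is down to {2}, so position 4 = 2. So position 1, position 2 can't be 2.
Among the 4 still-open variables, 5 fits only position 1 (and all 4 values in {1, 3, 4, 5} must be used), so position 1 = 5.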